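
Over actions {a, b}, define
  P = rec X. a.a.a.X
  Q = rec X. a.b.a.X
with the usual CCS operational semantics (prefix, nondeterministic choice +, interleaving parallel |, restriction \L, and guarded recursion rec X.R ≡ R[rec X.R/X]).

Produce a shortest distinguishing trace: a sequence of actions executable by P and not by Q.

aa

P's transition system — 3 states:
  p0 = rec X. a.a.a.X → --a--▸ p1
  p1 = a.a.(rec X. a.a.a.X) → --a--▸ p2
  p2 = a.(rec X. a.a.a.X) → --a--▸ p0
Q's transition system — 3 states:
  q0 = rec X. a.b.a.X → --a--▸ q1
  q1 = b.a.(rec X. a.b.a.X) → --b--▸ q2
  q2 = a.(rec X. a.b.a.X) → --a--▸ q0
Executing aa from P (initial set {p0}):
  [1] a ⇒ {p1}
  [2] a ⇒ {p2}
  P completes σ.
Executing aa from Q (initial set {q0}):
  [1] a ⇒ {q1}
  [2] a ⇒ ∅  — Q cannot continue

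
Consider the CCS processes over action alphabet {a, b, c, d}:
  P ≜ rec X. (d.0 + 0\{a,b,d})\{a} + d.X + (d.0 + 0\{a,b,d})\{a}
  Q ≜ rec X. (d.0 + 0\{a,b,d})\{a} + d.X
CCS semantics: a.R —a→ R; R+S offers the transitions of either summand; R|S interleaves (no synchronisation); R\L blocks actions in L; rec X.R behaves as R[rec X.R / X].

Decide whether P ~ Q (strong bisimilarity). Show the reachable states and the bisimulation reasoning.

LTS(P): 2 reachable states
  p0 = rec X. (d.0 + 0\{a,b,d})\{a} + d.X + (d.0 + 0\{a,b,d})\{a} :: ··d··> p0, ··d··> p1
  p1 = 0\{a} :: deadlocked
LTS(Q): 2 reachable states
  q0 = rec X. (d.0 + 0\{a,b,d})\{a} + d.X :: ··d··> q0, ··d··> q1
  q1 = 0\{a} :: deadlocked
Partition-refinement fixed point:
  B0 = {p0, q0}
  B1 = {p1, q1}
p0 ∈ B0, q0 ∈ B0 → same block

YES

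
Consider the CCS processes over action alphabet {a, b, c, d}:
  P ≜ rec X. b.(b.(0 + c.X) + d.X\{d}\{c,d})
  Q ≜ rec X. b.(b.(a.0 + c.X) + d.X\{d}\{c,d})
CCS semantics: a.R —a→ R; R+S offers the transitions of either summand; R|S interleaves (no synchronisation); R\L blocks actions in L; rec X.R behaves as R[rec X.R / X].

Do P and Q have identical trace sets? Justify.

NO — witness ⟨bba⟩

P's transition system — 6 states:
  s0 = rec X. b.(b.(0 + c.X) + d.X\{d}\{c,d}) | —b→ s1
  s1 = b.(0 + c.(rec X. b.(b.(0 + c.X) + d.X\{d}\{c,d}))) + d.(rec X. b.(b.(0 + c.X) + d.X\{d}\{c,d}))\{d}\{c,d} | —b→ s2, —d→ s3
  s2 = 0 + c.(rec X. b.(b.(0 + c.X) + d.X\{d}\{c,d})) | —c→ s0
  s3 = (rec X. b.(b.(0 + c.X) + d.X\{d}\{c,d}))\{d}\{c,d} | —b→ s4
  s4 = (b.(0 + c.(rec X. b.(b.(0 + c.X) + d.X\{d}\{c,d}))) + d.(rec X. b.(b.(0 + c.X) + d.X\{d}\{c,d}))\{d}\{c,d})\{d}\{c,d} | —b→ s5
  s5 = (0 + c.(rec X. b.(b.(0 + c.X) + d.X\{d}\{c,d})))\{d}\{c,d} | stopped
Q's transition system — 8 states:
  t0 = rec X. b.(b.(a.0 + c.X) + d.X\{d}\{c,d}) | —b→ t1
  t1 = b.(a.0 + c.(rec X. b.(b.(a.0 + c.X) + d.X\{d}\{c,d}))) + d.(rec X. b.(b.(a.0 + c.X) + d.X\{d}\{c,d}))\{d}\{c,d} | —b→ t2, —d→ t3
  t2 = a.0 + c.(rec X. b.(b.(a.0 + c.X) + d.X\{d}\{c,d})) | —a→ t4, —c→ t0
  t3 = (rec X. b.(b.(a.0 + c.X) + d.X\{d}\{c,d}))\{d}\{c,d} | —b→ t5
  t4 = 0 | stopped
  t5 = (b.(a.0 + c.(rec X. b.(b.(a.0 + c.X) + d.X\{d}\{c,d}))) + d.(rec X. b.(b.(a.0 + c.X) + d.X\{d}\{c,d}))\{d}\{c,d})\{d}\{c,d} | —b→ t6
  t6 = (a.0 + c.(rec X. b.(b.(a.0 + c.X) + d.X\{d}\{c,d})))\{d}\{c,d} | —a→ t7
  t7 = 0\{d}\{c,d} | stopped
Executing bba from Q (initial set {t0}):
  step 1 (b): {t1}
  step 2 (b): {t2}
  step 3 (a): {t4}
  ✓ Q
Executing bba from P (initial set {s0}):
  step 1 (b): {s1}
  step 2 (b): {s2}
  step 3 (a): ∅ (P stuck)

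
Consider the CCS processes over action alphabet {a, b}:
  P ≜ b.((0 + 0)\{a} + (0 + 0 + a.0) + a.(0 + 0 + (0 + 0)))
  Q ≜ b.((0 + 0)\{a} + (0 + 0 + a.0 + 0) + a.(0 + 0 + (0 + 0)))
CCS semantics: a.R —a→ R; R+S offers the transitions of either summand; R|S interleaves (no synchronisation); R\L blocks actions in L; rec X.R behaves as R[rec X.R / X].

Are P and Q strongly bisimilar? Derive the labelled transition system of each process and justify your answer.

Reachable graph of P (4 states):
  s0 = b.((0 + 0)\{a} + (0 + 0 + a.0) + a.(0 + 0 + (0 + 0))) has moves ··b··> s1
  s1 = (0 + 0)\{a} + (0 + 0 + a.0) + a.(0 + 0 + (0 + 0)) has moves ··a··> s2, ··a··> s3
  s2 = 0 has moves deadlocked
  s3 = 0 + 0 + (0 + 0) has moves deadlocked
Reachable graph of Q (4 states):
  t0 = b.((0 + 0)\{a} + (0 + 0 + a.0 + 0) + a.(0 + 0 + (0 + 0))) has moves ··b··> t1
  t1 = (0 + 0)\{a} + (0 + 0 + a.0 + 0) + a.(0 + 0 + (0 + 0)) has moves ··a··> t2, ··a··> t3
  t2 = 0 has moves deadlocked
  t3 = 0 + 0 + (0 + 0) has moves deadlocked
Bisimilarity quotient blocks:
  B0 = {s0, t0}
  B1 = {s1, t1}
  B2 = {s2, s3, t2, t3}
s0 ∈ B0, t0 ∈ B0 → same block

bisimilar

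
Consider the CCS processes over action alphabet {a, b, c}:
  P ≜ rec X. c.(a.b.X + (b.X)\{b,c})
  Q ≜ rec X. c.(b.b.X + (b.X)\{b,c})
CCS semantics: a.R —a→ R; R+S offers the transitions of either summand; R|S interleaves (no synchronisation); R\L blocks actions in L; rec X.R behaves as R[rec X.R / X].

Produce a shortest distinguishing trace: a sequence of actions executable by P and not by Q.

ca

Reachable graph of P (3 states):
  m0 = rec X. c.(a.b.X + (b.X)\{b,c}) has moves ··c··> m1
  m1 = a.b.(rec X. c.(a.b.X + (b.X)\{b,c})) + (b.(rec X. c.(a.b.X + (b.X)\{b,c})))\{b,c} has moves ··a··> m2
  m2 = b.(rec X. c.(a.b.X + (b.X)\{b,c})) has moves ··b··> m0
Reachable graph of Q (3 states):
  n0 = rec X. c.(b.b.X + (b.X)\{b,c}) has moves ··c··> n1
  n1 = b.b.(rec X. c.(b.b.X + (b.X)\{b,c})) + (b.(rec X. c.(b.b.X + (b.X)\{b,c})))\{b,c} has moves ··b··> n2
  n2 = b.(rec X. c.(b.b.X + (b.X)\{b,c})) has moves ··b··> n0
Run σ = ⟨ca⟩ on P: start {m0}
  after c @ step 1: {m1}
  after a @ step 2: {m2}
  — P admits the full trace.
Run σ = ⟨ca⟩ on Q: start {n0}
  after c @ step 1: {n1}
  after a @ step 2: ∅  — Q cannot continue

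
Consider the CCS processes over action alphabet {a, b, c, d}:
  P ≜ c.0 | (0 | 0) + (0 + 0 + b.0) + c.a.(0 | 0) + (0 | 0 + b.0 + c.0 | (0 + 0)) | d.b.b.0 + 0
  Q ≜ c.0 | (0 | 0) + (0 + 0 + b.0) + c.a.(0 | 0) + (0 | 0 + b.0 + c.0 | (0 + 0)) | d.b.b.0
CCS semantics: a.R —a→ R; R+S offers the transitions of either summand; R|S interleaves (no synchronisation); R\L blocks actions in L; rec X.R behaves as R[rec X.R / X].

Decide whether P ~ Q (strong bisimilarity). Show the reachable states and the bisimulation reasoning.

Reachable graph of P (15 states):
  p0 = c.0 | (0 | 0) + (0 + 0 + b.0) + c.a.(0 | 0) + (0 | 0 + b.0 + c.0 | (0 + 0)) | d.b.b.0 + 0 | —b→ p1, —b→ p2, —c→ p3, —c→ p4, —c→ p5, —d→ p6
  p1 = 0 | (no moves)
  p2 = 0 | d.b.b.0 | —d→ p7
  p3 = 0 | (0 + 0) | d.b.b.0 | —d→ p8
  p4 = 0 | (0 | 0) | (no moves)
  p5 = a.(0 | 0) | —a→ p9
  p6 = (0 | 0 + b.0 + c.0 | (0 + 0)) | b.b.0 | —b→ p10, —b→ p7, —c→ p8
  p7 = 0 | b.b.0 | —b→ p11
  p8 = 0 | (0 + 0) | b.b.0 | —b→ p12
  p9 = 0 | 0 | (no moves)
  p10 = (0 | 0 + b.0 + c.0 | (0 + 0)) | b.0 | —b→ p11, —b→ p13, —c→ p12
  p11 = 0 | b.0 | —b→ p9
  p12 = 0 | (0 + 0) | b.0 | —b→ p14
  p13 = (0 | 0 + b.0 + c.0 | (0 + 0)) | 0 | —b→ p9, —c→ p14
  p14 = 0 | (0 + 0) | 0 | (no moves)
Reachable graph of Q (15 states):
  q0 = c.0 | (0 | 0) + (0 + 0 + b.0) + c.a.(0 | 0) + (0 | 0 + b.0 + c.0 | (0 + 0)) | d.b.b.0 | —b→ q1, —b→ q2, —c→ q3, —c→ q4, —c→ q5, —d→ q6
  q1 = 0 | (no moves)
  q2 = 0 | d.b.b.0 | —d→ q7
  q3 = 0 | (0 + 0) | d.b.b.0 | —d→ q8
  q4 = 0 | (0 | 0) | (no moves)
  q5 = a.(0 | 0) | —a→ q9
  q6 = (0 | 0 + b.0 + c.0 | (0 + 0)) | b.b.0 | —b→ q10, —b→ q7, —c→ q8
  q7 = 0 | b.b.0 | —b→ q11
  q8 = 0 | (0 + 0) | b.b.0 | —b→ q12
  q9 = 0 | 0 | (no moves)
  q10 = (0 | 0 + b.0 + c.0 | (0 + 0)) | b.0 | —b→ q11, —b→ q13, —c→ q12
  q11 = 0 | b.0 | —b→ q9
  q12 = 0 | (0 + 0) | b.0 | —b→ q14
  q13 = (0 | 0 + b.0 + c.0 | (0 + 0)) | 0 | —b→ q9, —c→ q14
  q14 = 0 | (0 + 0) | 0 | (no moves)
Coarsest stable partition (strong bisimilarity classes):
  B0 = {p0, q0}
  B1 = {p2, p3, q2, q3}
  B2 = {p7, p8, q7, q8}
  B3 = {p11, p12, q11, q12}
  B4 = {p1, p14, p4, p9, q1, q14, q4, q9}
  B5 = {p5, q5}
  B6 = {p6, q6}
  B7 = {p10, q10}
  B8 = {p13, q13}
p0 ∈ B0, q0 ∈ B0 → same block

bisimilar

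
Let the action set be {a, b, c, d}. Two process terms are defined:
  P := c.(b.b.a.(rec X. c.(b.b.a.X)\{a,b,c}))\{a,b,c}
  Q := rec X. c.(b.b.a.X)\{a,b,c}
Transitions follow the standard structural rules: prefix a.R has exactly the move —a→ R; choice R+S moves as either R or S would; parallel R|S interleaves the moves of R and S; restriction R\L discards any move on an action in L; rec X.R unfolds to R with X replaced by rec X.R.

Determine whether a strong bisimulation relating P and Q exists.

bisimilar

Reachable graph of P (2 states):
  s0 = c.(b.b.a.(rec X. c.(b.b.a.X)\{a,b,c}))\{a,b,c} | =c=> s1
  s1 = (b.b.a.(rec X. c.(b.b.a.X)\{a,b,c}))\{a,b,c} | (no moves)
Reachable graph of Q (2 states):
  t0 = rec X. c.(b.b.a.X)\{a,b,c} | =c=> t1
  t1 = (b.b.a.(rec X. c.(b.b.a.X)\{a,b,c}))\{a,b,c} | (no moves)
Coarsest stable partition (strong bisimilarity classes):
  B0 = {s0, t0}
  B1 = {s1, t1}
s0 ∈ B0, t0 ∈ B0 → same block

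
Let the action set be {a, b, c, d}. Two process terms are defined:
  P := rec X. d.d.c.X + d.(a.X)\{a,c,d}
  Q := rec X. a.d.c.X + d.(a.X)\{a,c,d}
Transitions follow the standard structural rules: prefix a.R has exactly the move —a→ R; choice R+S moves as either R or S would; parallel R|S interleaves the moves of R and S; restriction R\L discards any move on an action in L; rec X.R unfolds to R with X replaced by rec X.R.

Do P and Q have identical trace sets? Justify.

traces(P) ≠ traces(Q) — witness ⟨dd⟩

LTS(P): 4 reachable states
  s0 = rec X. d.d.c.X + d.(a.X)\{a,c,d} ⊢ ··d··> s1, ··d··> s2
  s1 = (a.(rec X. d.d.c.X + d.(a.X)\{a,c,d}))\{a,c,d} ⊢ ·
  s2 = d.c.(rec X. d.d.c.X + d.(a.X)\{a,c,d}) ⊢ ··d··> s3
  s3 = c.(rec X. d.d.c.X + d.(a.X)\{a,c,d}) ⊢ ··c··> s0
LTS(Q): 4 reachable states
  t0 = rec X. a.d.c.X + d.(a.X)\{a,c,d} ⊢ ··a··> t1, ··d··> t2
  t1 = d.c.(rec X. a.d.c.X + d.(a.X)\{a,c,d}) ⊢ ··d··> t3
  t2 = (a.(rec X. a.d.c.X + d.(a.X)\{a,c,d}))\{a,c,d} ⊢ ·
  t3 = c.(rec X. a.d.c.X + d.(a.X)\{a,c,d}) ⊢ ··c··> t0
Trace ⟨dd⟩ through P, begin at {s0}:
  after d @ step 1: {s1, s2}
  after d @ step 2: {s3}
  P completes σ.
Trace ⟨dd⟩ through Q, begin at {t0}:
  after d @ step 1: {t2}
  after d @ step 2: no successor for Q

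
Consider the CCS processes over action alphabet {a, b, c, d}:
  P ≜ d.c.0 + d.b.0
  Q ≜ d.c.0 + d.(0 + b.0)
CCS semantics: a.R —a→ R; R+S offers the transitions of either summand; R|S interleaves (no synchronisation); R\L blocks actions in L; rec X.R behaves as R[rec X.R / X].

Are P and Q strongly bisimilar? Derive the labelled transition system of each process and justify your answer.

YES

P's transition system — 4 states:
  m0 = d.c.0 + d.b.0 → --d--▸ m1, --d--▸ m2
  m1 = b.0 → --b--▸ m3
  m2 = c.0 → --c--▸ m3
  m3 = 0 → stopped
Q's transition system — 4 states:
  n0 = d.c.0 + d.(0 + b.0) → --d--▸ n1, --d--▸ n2
  n1 = 0 + b.0 → --b--▸ n3
  n2 = c.0 → --c--▸ n3
  n3 = 0 → stopped
Coarsest stable partition (strong bisimilarity classes):
  B0 = {m0, n0}
  B1 = {m2, n2}
  B2 = {m3, n3}
  B3 = {m1, n1}
m0 ∈ B0, n0 ∈ B0 → same block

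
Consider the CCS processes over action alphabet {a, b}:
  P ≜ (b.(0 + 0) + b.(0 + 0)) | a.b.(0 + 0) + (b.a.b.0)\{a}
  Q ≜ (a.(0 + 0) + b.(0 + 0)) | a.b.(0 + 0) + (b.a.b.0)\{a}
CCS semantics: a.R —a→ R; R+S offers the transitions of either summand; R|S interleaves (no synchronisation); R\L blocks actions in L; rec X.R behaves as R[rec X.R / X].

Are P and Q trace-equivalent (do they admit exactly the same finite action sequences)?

trace-distinct — witness ⟨aa⟩

Reachable graph of P (7 states):
  m0 = (b.(0 + 0) + b.(0 + 0)) | a.b.(0 + 0) + (b.a.b.0)\{a} | --a--▸ m1, --b--▸ m2, --b--▸ m3
  m1 = (b.(0 + 0) + b.(0 + 0)) | b.(0 + 0) | --b--▸ m4, --b--▸ m5
  m2 = (0 + 0) | a.b.(0 + 0) | --a--▸ m4
  m3 = (a.b.0)\{a} | stopped
  m4 = (0 + 0) | b.(0 + 0) | --b--▸ m6
  m5 = (b.(0 + 0) + b.(0 + 0)) | (0 + 0) | --b--▸ m6
  m6 = (0 + 0) | (0 + 0) | stopped
Reachable graph of Q (7 states):
  n0 = (a.(0 + 0) + b.(0 + 0)) | a.b.(0 + 0) + (b.a.b.0)\{a} | --a--▸ n1, --a--▸ n2, --b--▸ n1, --b--▸ n3
  n1 = (0 + 0) | a.b.(0 + 0) | --a--▸ n4
  n2 = (a.(0 + 0) + b.(0 + 0)) | b.(0 + 0) | --a--▸ n4, --b--▸ n4, --b--▸ n5
  n3 = (a.b.0)\{a} | stopped
  n4 = (0 + 0) | b.(0 + 0) | --b--▸ n6
  n5 = (a.(0 + 0) + b.(0 + 0)) | (0 + 0) | --a--▸ n6, --b--▸ n6
  n6 = (0 + 0) | (0 + 0) | stopped
Executing aa from Q (initial set {n0}):
  step 1 (a): {n1, n2}
  step 2 (a): {n4}
  ✓ Q
Executing aa from P (initial set {m0}):
  step 1 (a): {m1}
  step 2 (a): ∅  — P cannot continue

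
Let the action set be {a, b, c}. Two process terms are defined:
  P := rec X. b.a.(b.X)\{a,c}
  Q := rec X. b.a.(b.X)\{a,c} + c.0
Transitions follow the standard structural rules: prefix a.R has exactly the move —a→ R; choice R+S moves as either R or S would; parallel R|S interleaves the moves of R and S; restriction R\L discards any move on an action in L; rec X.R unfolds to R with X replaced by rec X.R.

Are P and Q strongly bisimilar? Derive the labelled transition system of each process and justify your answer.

P ≁ Q

Reachable graph of P (5 states):
  u0 = rec X. b.a.(b.X)\{a,c} ⊢ =b=> u1
  u1 = a.(b.(rec X. b.a.(b.X)\{a,c}))\{a,c} ⊢ =a=> u2
  u2 = (b.(rec X. b.a.(b.X)\{a,c}))\{a,c} ⊢ =b=> u3
  u3 = (rec X. b.a.(b.X)\{a,c})\{a,c} ⊢ =b=> u4
  u4 = (a.(b.(rec X. b.a.(b.X)\{a,c}))\{a,c})\{a,c} ⊢ stopped
Reachable graph of Q (6 states):
  v0 = rec X. b.a.(b.X)\{a,c} + c.0 ⊢ =b=> v1, =c=> v2
  v1 = a.(b.(rec X. b.a.(b.X)\{a,c} + c.0))\{a,c} ⊢ =a=> v3
  v2 = 0 ⊢ stopped
  v3 = (b.(rec X. b.a.(b.X)\{a,c} + c.0))\{a,c} ⊢ =b=> v4
  v4 = (rec X. b.a.(b.X)\{a,c} + c.0)\{a,c} ⊢ =b=> v5
  v5 = (a.(b.(rec X. b.a.(b.X)\{a,c} + c.0))\{a,c})\{a,c} ⊢ stopped
Coarsest stable partition (strong bisimilarity classes):
  B0 = {u0}
  B1 = {u1, v1}
  B2 = {u2, v3}
  B3 = {u3, v4}
  B4 = {u4, v2, v5}
  B5 = {v0}
u0 ∈ B0, v0 ∈ B5 → different blocks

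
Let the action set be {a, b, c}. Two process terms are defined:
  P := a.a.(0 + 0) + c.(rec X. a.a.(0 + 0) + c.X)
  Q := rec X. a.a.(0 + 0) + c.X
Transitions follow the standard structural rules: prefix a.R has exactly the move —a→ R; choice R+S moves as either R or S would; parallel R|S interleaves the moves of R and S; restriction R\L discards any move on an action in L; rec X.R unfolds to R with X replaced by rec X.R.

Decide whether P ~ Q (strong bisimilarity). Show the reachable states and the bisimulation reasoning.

P's transition system — 4 states:
  p0 = a.a.(0 + 0) + c.(rec X. a.a.(0 + 0) + c.X) → —a→ p1, —c→ p2
  p1 = a.(0 + 0) → —a→ p3
  p2 = rec X. a.a.(0 + 0) + c.X → —a→ p1, —c→ p2
  p3 = 0 + 0 → stopped
Q's transition system — 3 states:
  q0 = rec X. a.a.(0 + 0) + c.X → —a→ q1, —c→ q0
  q1 = a.(0 + 0) → —a→ q2
  q2 = 0 + 0 → stopped
Coarsest stable partition (strong bisimilarity classes):
  B0 = {p0, p2, q0}
  B1 = {p1, q1}
  B2 = {p3, q2}
p0 ∈ B0, q0 ∈ B0 → same block

YES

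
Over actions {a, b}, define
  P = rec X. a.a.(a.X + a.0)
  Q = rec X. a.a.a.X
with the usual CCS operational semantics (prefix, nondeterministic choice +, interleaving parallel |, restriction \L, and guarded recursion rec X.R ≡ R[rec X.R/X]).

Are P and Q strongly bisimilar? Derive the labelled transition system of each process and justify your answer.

P's transition system — 4 states:
  s0 = rec X. a.a.(a.X + a.0) → =a=> s1
  s1 = a.(a.(rec X. a.a.(a.X + a.0)) + a.0) → =a=> s2
  s2 = a.(rec X. a.a.(a.X + a.0)) + a.0 → =a=> s0, =a=> s3
  s3 = 0 → deadlocked
Q's transition system — 3 states:
  t0 = rec X. a.a.a.X → =a=> t1
  t1 = a.a.(rec X. a.a.a.X) → =a=> t2
  t2 = a.(rec X. a.a.a.X) → =a=> t0
Bisimilarity quotient blocks:
  B0 = {s0}
  B1 = {s1}
  B2 = {s2}
  B3 = {s3}
  B4 = {t0, t1, t2}
s0 ∈ B0, t0 ∈ B4 → different blocks

not bisimilar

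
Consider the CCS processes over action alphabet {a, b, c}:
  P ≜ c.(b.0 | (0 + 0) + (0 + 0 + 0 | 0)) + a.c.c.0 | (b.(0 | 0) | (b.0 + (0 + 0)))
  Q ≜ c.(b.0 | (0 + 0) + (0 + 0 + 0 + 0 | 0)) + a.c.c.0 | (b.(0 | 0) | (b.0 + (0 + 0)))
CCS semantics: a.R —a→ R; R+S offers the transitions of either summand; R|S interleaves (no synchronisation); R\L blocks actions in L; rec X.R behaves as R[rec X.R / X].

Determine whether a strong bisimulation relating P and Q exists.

P ~ Q

LTS(P): 18 reachable states
  s0 = c.(b.0 | (0 + 0) + (0 + 0 + 0 | 0)) + a.c.c.0 | (b.(0 | 0) | (b.0 + (0 + 0))) → —a→ s1, —b→ s2, —b→ s3, —c→ s4
  s1 = c.c.0 | (b.(0 | 0) | (b.0 + (0 + 0))) → —b→ s5, —b→ s6, —c→ s7
  s2 = a.c.c.0 | (0 | 0 | (b.0 + (0 + 0))) → —a→ s5, —b→ s8
  s3 = a.c.c.0 | (b.(0 | 0) | 0) → —a→ s6, —b→ s8
  s4 = b.0 | (0 + 0) + (0 + 0 + 0 | 0) → —b→ s9
  s5 = c.c.0 | (0 | 0 | (b.0 + (0 + 0))) → —b→ s10, —c→ s11
  s6 = c.c.0 | (b.(0 | 0) | 0) → —b→ s10, —c→ s12
  s7 = c.0 | (b.(0 | 0) | (b.0 + (0 + 0))) → —b→ s11, —b→ s12, —c→ s13
  s8 = a.c.c.0 | (0 | 0 | 0) → —a→ s10
  s9 = 0 | (0 + 0) → stopped
  s10 = c.c.0 | (0 | 0 | 0) → —c→ s14
  s11 = c.0 | (0 | 0 | (b.0 + (0 + 0))) → —b→ s14, —c→ s15
  s12 = c.0 | (b.(0 | 0) | 0) → —b→ s14, —c→ s16
  s13 = 0 | (b.(0 | 0) | (b.0 + (0 + 0))) → —b→ s15, —b→ s16
  s14 = c.0 | (0 | 0 | 0) → —c→ s17
  s15 = 0 | (0 | 0 | (b.0 + (0 + 0))) → —b→ s17
  s16 = 0 | (b.(0 | 0) | 0) → —b→ s17
  s17 = 0 | (0 | 0 | 0) → stopped
LTS(Q): 18 reachable states
  t0 = c.(b.0 | (0 + 0) + (0 + 0 + 0 + 0 | 0)) + a.c.c.0 | (b.(0 | 0) | (b.0 + (0 + 0))) → —a→ t1, —b→ t2, —b→ t3, —c→ t4
  t1 = c.c.0 | (b.(0 | 0) | (b.0 + (0 + 0))) → —b→ t5, —b→ t6, —c→ t7
  t2 = a.c.c.0 | (0 | 0 | (b.0 + (0 + 0))) → —a→ t5, —b→ t8
  t3 = a.c.c.0 | (b.(0 | 0) | 0) → —a→ t6, —b→ t8
  t4 = b.0 | (0 + 0) + (0 + 0 + 0 + 0 | 0) → —b→ t9
  t5 = c.c.0 | (0 | 0 | (b.0 + (0 + 0))) → —b→ t10, —c→ t11
  t6 = c.c.0 | (b.(0 | 0) | 0) → —b→ t10, —c→ t12
  t7 = c.0 | (b.(0 | 0) | (b.0 + (0 + 0))) → —b→ t11, —b→ t12, —c→ t13
  t8 = a.c.c.0 | (0 | 0 | 0) → —a→ t10
  t9 = 0 | (0 + 0) → stopped
  t10 = c.c.0 | (0 | 0 | 0) → —c→ t14
  t11 = c.0 | (0 | 0 | (b.0 + (0 + 0))) → —b→ t14, —c→ t15
  t12 = c.0 | (b.(0 | 0) | 0) → —b→ t14, —c→ t16
  t13 = 0 | (b.(0 | 0) | (b.0 + (0 + 0))) → —b→ t15, —b→ t16
  t14 = c.0 | (0 | 0 | 0) → —c→ t17
  t15 = 0 | (0 | 0 | (b.0 + (0 + 0))) → —b→ t17
  t16 = 0 | (b.(0 | 0) | 0) → —b→ t17
  t17 = 0 | (0 | 0 | 0) → stopped
Bisimilarity quotient blocks:
  B0 = {s0, t0}
  B1 = {s15, s16, s4, t15, t16, t4}
  B2 = {s17, s9, t17, t9}
  B3 = {s2, s3, t2, t3}
  B4 = {s5, s6, t5, t6}
  B5 = {s10, t10}
  B6 = {s14, t14}
  B7 = {s11, s12, t11, t12}
  B8 = {s8, t8}
  B9 = {s1, t1}
  B10 = {s7, t7}
  B11 = {s13, t13}
s0 ∈ B0, t0 ∈ B0 → same block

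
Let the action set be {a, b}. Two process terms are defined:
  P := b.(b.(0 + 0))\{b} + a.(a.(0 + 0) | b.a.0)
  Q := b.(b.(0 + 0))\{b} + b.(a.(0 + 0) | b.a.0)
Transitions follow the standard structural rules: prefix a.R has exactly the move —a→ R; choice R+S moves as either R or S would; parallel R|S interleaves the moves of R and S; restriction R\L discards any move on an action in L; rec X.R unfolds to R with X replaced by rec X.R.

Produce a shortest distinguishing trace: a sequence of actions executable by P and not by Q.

a

P's transition system — 8 states:
  u0 = b.(b.(0 + 0))\{b} + a.(a.(0 + 0) | b.a.0) | --a--▸ u1, --b--▸ u2
  u1 = a.(0 + 0) | b.a.0 | --a--▸ u3, --b--▸ u4
  u2 = (b.(0 + 0))\{b} | ·
  u3 = (0 + 0) | b.a.0 | --b--▸ u5
  u4 = a.(0 + 0) | a.0 | --a--▸ u5, --a--▸ u6
  u5 = (0 + 0) | a.0 | --a--▸ u7
  u6 = a.(0 + 0) | 0 | --a--▸ u7
  u7 = (0 + 0) | 0 | ·
Q's transition system — 8 states:
  v0 = b.(b.(0 + 0))\{b} + b.(a.(0 + 0) | b.a.0) | --b--▸ v1, --b--▸ v2
  v1 = (b.(0 + 0))\{b} | ·
  v2 = a.(0 + 0) | b.a.0 | --a--▸ v3, --b--▸ v4
  v3 = (0 + 0) | b.a.0 | --b--▸ v5
  v4 = a.(0 + 0) | a.0 | --a--▸ v5, --a--▸ v6
  v5 = (0 + 0) | a.0 | --a--▸ v7
  v6 = a.(0 + 0) | 0 | --a--▸ v7
  v7 = (0 + 0) | 0 | ·
Trace ⟨a⟩ through P, begin at {u0}:
  [1] a ⇒ {u1}
  P completes σ.
Trace ⟨a⟩ through Q, begin at {v0}:
  [1] a ⇒ ∅ (Q stuck)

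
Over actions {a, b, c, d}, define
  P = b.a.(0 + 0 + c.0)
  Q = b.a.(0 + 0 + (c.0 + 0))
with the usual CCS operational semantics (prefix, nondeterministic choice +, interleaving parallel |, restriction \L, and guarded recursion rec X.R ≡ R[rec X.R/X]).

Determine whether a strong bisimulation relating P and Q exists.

P ~ Q

P's transition system — 4 states:
  m0 = b.a.(0 + 0 + c.0) → --b--▸ m1
  m1 = a.(0 + 0 + c.0) → --a--▸ m2
  m2 = 0 + 0 + c.0 → --c--▸ m3
  m3 = 0 → stopped
Q's transition system — 4 states:
  n0 = b.a.(0 + 0 + (c.0 + 0)) → --b--▸ n1
  n1 = a.(0 + 0 + (c.0 + 0)) → --a--▸ n2
  n2 = 0 + 0 + (c.0 + 0) → --c--▸ n3
  n3 = 0 → stopped
Partition-refinement fixed point:
  B0 = {m0, n0}
  B1 = {m1, n1}
  B2 = {m2, n2}
  B3 = {m3, n3}
m0 ∈ B0, n0 ∈ B0 → same block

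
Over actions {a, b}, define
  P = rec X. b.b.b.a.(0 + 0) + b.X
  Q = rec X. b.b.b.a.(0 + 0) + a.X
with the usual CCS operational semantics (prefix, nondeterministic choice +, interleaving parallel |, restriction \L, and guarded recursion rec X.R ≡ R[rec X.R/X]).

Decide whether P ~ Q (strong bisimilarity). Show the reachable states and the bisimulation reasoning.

NO

P's transition system — 5 states:
  p0 = rec X. b.b.b.a.(0 + 0) + b.X → =b=> p0, =b=> p1
  p1 = b.b.a.(0 + 0) → =b=> p2
  p2 = b.a.(0 + 0) → =b=> p3
  p3 = a.(0 + 0) → =a=> p4
  p4 = 0 + 0 → ·
Q's transition system — 5 states:
  q0 = rec X. b.b.b.a.(0 + 0) + a.X → =a=> q0, =b=> q1
  q1 = b.b.a.(0 + 0) → =b=> q2
  q2 = b.a.(0 + 0) → =b=> q3
  q3 = a.(0 + 0) → =a=> q4
  q4 = 0 + 0 → ·
Bisimilarity quotient blocks:
  B0 = {p0}
  B1 = {p1, q1}
  B2 = {p2, q2}
  B3 = {p3, q3}
  B4 = {p4, q4}
  B5 = {q0}
p0 ∈ B0, q0 ∈ B5 → different blocks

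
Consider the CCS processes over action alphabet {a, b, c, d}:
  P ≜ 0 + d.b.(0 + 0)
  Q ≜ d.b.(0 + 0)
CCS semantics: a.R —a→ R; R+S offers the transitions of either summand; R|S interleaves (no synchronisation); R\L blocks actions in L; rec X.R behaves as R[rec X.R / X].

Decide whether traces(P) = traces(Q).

LTS(P): 3 reachable states
  u0 = 0 + d.b.(0 + 0) | =d=> u1
  u1 = b.(0 + 0) | =b=> u2
  u2 = 0 + 0 | stopped
LTS(Q): 3 reachable states
  v0 = d.b.(0 + 0) | =d=> v1
  v1 = b.(0 + 0) | =b=> v2
  v2 = 0 + 0 | stopped
Coarsest stable partition (strong bisimilarity classes):
  B0 = {u0, v0}
  B1 = {u1, v1}
  B2 = {u2, v2}
u0 ∈ B0, v0 ∈ B0 → same block
Bisimilar ⇒ trace-equivalent.

traces(P) = traces(Q)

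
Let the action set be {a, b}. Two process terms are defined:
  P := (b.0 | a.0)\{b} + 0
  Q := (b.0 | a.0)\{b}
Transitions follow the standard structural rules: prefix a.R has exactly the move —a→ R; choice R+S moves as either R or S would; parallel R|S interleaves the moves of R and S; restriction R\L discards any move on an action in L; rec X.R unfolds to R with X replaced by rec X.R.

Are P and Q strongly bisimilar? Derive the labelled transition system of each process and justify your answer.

bisimilar

P's transition system — 2 states:
  m0 = (b.0 | a.0)\{b} + 0 | —a→ m1
  m1 = (b.0 | 0)\{b} | (no moves)
Q's transition system — 2 states:
  n0 = (b.0 | a.0)\{b} | —a→ n1
  n1 = (b.0 | 0)\{b} | (no moves)
Bisimilarity quotient blocks:
  B0 = {m0, n0}
  B1 = {m1, n1}
m0 ∈ B0, n0 ∈ B0 → same block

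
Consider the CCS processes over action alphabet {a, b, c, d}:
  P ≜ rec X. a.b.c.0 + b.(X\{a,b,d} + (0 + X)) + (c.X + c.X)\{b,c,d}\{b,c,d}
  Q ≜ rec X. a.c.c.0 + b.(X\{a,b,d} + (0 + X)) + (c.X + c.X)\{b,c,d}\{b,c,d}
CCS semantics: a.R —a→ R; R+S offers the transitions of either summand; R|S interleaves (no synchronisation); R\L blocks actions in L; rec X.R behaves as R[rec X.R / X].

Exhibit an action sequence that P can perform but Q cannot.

ab

P's transition system — 5 states:
  s0 = rec X. a.b.c.0 + b.(X\{a,b,d} + (0 + X)) + (c.X + c.X)\{b,c,d}\{b,c,d} → ··a··> s1, ··b··> s2
  s1 = b.c.0 → ··b··> s3
  s2 = (rec X. a.b.c.0 + b.(X\{a,b,d} + (0 + X)) + (c.X + c.X)\{b,c,d}\{b,c,d})\{a,b,d} + (0 + (rec X. a.b.c.0 + b.(X\{a,b,d} + (0 + X)) + (c.X + c.X)\{b,c,d}\{b,c,d})) → ··a··> s1, ··b··> s2
  s3 = c.0 → ··c··> s4
  s4 = 0 → stopped
Q's transition system — 5 states:
  t0 = rec X. a.c.c.0 + b.(X\{a,b,d} + (0 + X)) + (c.X + c.X)\{b,c,d}\{b,c,d} → ··a··> t1, ··b··> t2
  t1 = c.c.0 → ··c··> t3
  t2 = (rec X. a.c.c.0 + b.(X\{a,b,d} + (0 + X)) + (c.X + c.X)\{b,c,d}\{b,c,d})\{a,b,d} + (0 + (rec X. a.c.c.0 + b.(X\{a,b,d} + (0 + X)) + (c.X + c.X)\{b,c,d}\{b,c,d})) → ··a··> t1, ··b··> t2
  t3 = c.0 → ··c··> t4
  t4 = 0 → stopped
Trace ⟨ab⟩ through P, begin at {s0}:
  [1] a ⇒ {s1}
  [2] b ⇒ {s3}
  P completes σ.
Trace ⟨ab⟩ through Q, begin at {t0}:
  [1] a ⇒ {t1}
  [2] b ⇒ ∅  — Q cannot continue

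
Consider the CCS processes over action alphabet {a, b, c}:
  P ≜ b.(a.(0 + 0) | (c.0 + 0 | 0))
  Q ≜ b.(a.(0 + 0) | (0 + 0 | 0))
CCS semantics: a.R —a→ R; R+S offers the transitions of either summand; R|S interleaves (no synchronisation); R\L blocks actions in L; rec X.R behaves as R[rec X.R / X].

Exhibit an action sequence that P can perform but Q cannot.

P's transition system — 5 states:
  p0 = b.(a.(0 + 0) | (c.0 + 0 | 0)) :: —b→ p1
  p1 = a.(0 + 0) | (c.0 + 0 | 0) :: —a→ p2, —c→ p3
  p2 = (0 + 0) | (c.0 + 0 | 0) :: —c→ p4
  p3 = a.(0 + 0) | 0 :: —a→ p4
  p4 = (0 + 0) | 0 :: ∅
Q's transition system — 3 states:
  q0 = b.(a.(0 + 0) | (0 + 0 | 0)) :: —b→ q1
  q1 = a.(0 + 0) | (0 + 0 | 0) :: —a→ q2
  q2 = (0 + 0) | (0 + 0 | 0) :: ∅
Run σ = ⟨bc⟩ on P: start {p0}
  after b @ step 1: {p1}
  after c @ step 2: {p3}
  P completes σ.
Run σ = ⟨bc⟩ on Q: start {q0}
  after b @ step 1: {q1}
  after c @ step 2: no successor for Q

bc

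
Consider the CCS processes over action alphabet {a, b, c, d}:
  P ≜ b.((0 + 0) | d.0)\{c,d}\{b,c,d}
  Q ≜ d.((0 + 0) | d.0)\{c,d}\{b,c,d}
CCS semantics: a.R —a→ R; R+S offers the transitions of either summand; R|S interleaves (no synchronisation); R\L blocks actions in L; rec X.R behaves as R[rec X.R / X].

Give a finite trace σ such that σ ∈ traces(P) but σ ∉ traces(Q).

Reachable graph of P (2 states):
  m0 = b.((0 + 0) | d.0)\{c,d}\{b,c,d} → -b-> m1
  m1 = ((0 + 0) | d.0)\{c,d}\{b,c,d} → (no moves)
Reachable graph of Q (2 states):
  n0 = d.((0 + 0) | d.0)\{c,d}\{b,c,d} → -d-> n1
  n1 = ((0 + 0) | d.0)\{c,d}\{b,c,d} → (no moves)
Trace ⟨b⟩ through P, begin at {m0}:
  [1] b ⇒ {m1}
  — P admits the full trace.
Trace ⟨b⟩ through Q, begin at {n0}:
  [1] b ⇒ ∅  — Q cannot continue

b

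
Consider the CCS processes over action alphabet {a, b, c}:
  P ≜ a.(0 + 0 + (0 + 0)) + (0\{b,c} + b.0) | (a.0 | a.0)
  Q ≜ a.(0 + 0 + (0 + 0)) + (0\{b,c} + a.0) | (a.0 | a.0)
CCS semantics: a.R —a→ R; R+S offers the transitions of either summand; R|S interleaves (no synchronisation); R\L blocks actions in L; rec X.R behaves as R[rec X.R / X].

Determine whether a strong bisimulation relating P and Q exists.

LTS(P): 9 reachable states
  m0 = a.(0 + 0 + (0 + 0)) + (0\{b,c} + b.0) | (a.0 | a.0) ⊢ --a--▸ m1, --a--▸ m2, --a--▸ m3, --b--▸ m4
  m1 = (0\{b,c} + b.0) | (0 | a.0) ⊢ --a--▸ m5, --b--▸ m6
  m2 = (0\{b,c} + b.0) | (a.0 | 0) ⊢ --a--▸ m5, --b--▸ m7
  m3 = 0 + 0 + (0 + 0) ⊢ stopped
  m4 = 0 | (a.0 | a.0) ⊢ --a--▸ m6, --a--▸ m7
  m5 = (0\{b,c} + b.0) | (0 | 0) ⊢ --b--▸ m8
  m6 = 0 | (0 | a.0) ⊢ --a--▸ m8
  m7 = 0 | (a.0 | 0) ⊢ --a--▸ m8
  m8 = 0 | (0 | 0) ⊢ stopped
LTS(Q): 9 reachable states
  n0 = a.(0 + 0 + (0 + 0)) + (0\{b,c} + a.0) | (a.0 | a.0) ⊢ --a--▸ n1, --a--▸ n2, --a--▸ n3, --a--▸ n4
  n1 = (0\{b,c} + a.0) | (0 | a.0) ⊢ --a--▸ n5, --a--▸ n6
  n2 = (0\{b,c} + a.0) | (a.0 | 0) ⊢ --a--▸ n5, --a--▸ n7
  n3 = 0 + 0 + (0 + 0) ⊢ stopped
  n4 = 0 | (a.0 | a.0) ⊢ --a--▸ n6, --a--▸ n7
  n5 = (0\{b,c} + a.0) | (0 | 0) ⊢ --a--▸ n8
  n6 = 0 | (0 | a.0) ⊢ --a--▸ n8
  n7 = 0 | (a.0 | 0) ⊢ --a--▸ n8
  n8 = 0 | (0 | 0) ⊢ stopped
Coarsest stable partition (strong bisimilarity classes):
  B0 = {m0}
  B1 = {m1, m2}
  B2 = {m5}
  B3 = {m3, m8, n3, n8}
  B4 = {m6, m7, n5, n6, n7}
  B5 = {m4, n1, n2, n4}
  B6 = {n0}
m0 ∈ B0, n0 ∈ B6 → different blocks

NO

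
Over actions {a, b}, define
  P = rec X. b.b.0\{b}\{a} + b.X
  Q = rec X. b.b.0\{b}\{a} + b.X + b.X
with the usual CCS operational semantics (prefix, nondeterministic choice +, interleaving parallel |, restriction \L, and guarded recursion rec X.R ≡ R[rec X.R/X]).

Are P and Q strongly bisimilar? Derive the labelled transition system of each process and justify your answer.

P ~ Q

P's transition system — 3 states:
  m0 = rec X. b.b.0\{b}\{a} + b.X → —b→ m0, —b→ m1
  m1 = b.0\{b}\{a} → —b→ m2
  m2 = 0\{b}\{a} → ·
Q's transition system — 3 states:
  n0 = rec X. b.b.0\{b}\{a} + b.X + b.X → —b→ n0, —b→ n1
  n1 = b.0\{b}\{a} → —b→ n2
  n2 = 0\{b}\{a} → ·
Bisimilarity quotient blocks:
  B0 = {m0, n0}
  B1 = {m1, n1}
  B2 = {m2, n2}
m0 ∈ B0, n0 ∈ B0 → same block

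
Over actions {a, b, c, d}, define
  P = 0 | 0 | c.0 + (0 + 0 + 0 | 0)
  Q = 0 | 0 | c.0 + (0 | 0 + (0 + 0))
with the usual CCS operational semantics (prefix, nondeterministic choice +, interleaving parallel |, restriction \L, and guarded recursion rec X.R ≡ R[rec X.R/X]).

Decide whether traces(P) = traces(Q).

P's transition system — 2 states:
  u0 = 0 | 0 | c.0 + (0 + 0 + 0 | 0) ⊢ =c=> u1
  u1 = 0 | 0 | 0 ⊢ ·
Q's transition system — 2 states:
  v0 = 0 | 0 | c.0 + (0 | 0 + (0 + 0)) ⊢ =c=> v1
  v1 = 0 | 0 | 0 ⊢ ·
Bisimilarity quotient blocks:
  B0 = {u0, v0}
  B1 = {u1, v1}
u0 ∈ B0, v0 ∈ B0 → same block
Bisimilar ⇒ trace-equivalent.

trace-equivalent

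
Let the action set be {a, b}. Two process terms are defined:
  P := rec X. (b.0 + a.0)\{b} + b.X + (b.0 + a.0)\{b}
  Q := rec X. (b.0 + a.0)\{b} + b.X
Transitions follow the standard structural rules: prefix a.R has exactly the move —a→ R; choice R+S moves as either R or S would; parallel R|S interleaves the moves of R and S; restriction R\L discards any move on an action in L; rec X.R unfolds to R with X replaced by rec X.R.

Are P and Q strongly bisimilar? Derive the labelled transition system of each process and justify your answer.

Reachable graph of P (2 states):
  m0 = rec X. (b.0 + a.0)\{b} + b.X + (b.0 + a.0)\{b} → --a--▸ m1, --b--▸ m0
  m1 = 0\{b} → ∅
Reachable graph of Q (2 states):
  n0 = rec X. (b.0 + a.0)\{b} + b.X → --a--▸ n1, --b--▸ n0
  n1 = 0\{b} → ∅
Bisimilarity quotient blocks:
  B0 = {m0, n0}
  B1 = {m1, n1}
m0 ∈ B0, n0 ∈ B0 → same block

P ~ Q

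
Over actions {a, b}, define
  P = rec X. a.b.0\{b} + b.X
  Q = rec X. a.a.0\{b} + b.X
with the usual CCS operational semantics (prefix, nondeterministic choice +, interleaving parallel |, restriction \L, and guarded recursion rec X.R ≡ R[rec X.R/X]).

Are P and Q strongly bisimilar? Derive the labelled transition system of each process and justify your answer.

Reachable graph of P (3 states):
  p0 = rec X. a.b.0\{b} + b.X :: =a=> p1, =b=> p0
  p1 = b.0\{b} :: =b=> p2
  p2 = 0\{b} :: stopped
Reachable graph of Q (3 states):
  q0 = rec X. a.a.0\{b} + b.X :: =a=> q1, =b=> q0
  q1 = a.0\{b} :: =a=> q2
  q2 = 0\{b} :: stopped
Coarsest stable partition (strong bisimilarity classes):
  B0 = {p0}
  B1 = {p1}
  B2 = {p2, q2}
  B3 = {q0}
  B4 = {q1}
p0 ∈ B0, q0 ∈ B3 → different blocks

P ≁ Q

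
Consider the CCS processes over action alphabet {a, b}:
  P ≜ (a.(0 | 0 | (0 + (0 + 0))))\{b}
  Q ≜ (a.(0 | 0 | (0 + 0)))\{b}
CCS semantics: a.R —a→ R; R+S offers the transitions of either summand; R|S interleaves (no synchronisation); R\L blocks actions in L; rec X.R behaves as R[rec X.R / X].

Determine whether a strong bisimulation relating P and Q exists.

bisimilar

Reachable graph of P (2 states):
  s0 = (a.(0 | 0 | (0 + (0 + 0))))\{b} | ··a··> s1
  s1 = (0 | 0 | (0 + (0 + 0)))\{b} | (no moves)
Reachable graph of Q (2 states):
  t0 = (a.(0 | 0 | (0 + 0)))\{b} | ··a··> t1
  t1 = (0 | 0 | (0 + 0))\{b} | (no moves)
Partition-refinement fixed point:
  B0 = {s0, t0}
  B1 = {s1, t1}
s0 ∈ B0, t0 ∈ B0 → same block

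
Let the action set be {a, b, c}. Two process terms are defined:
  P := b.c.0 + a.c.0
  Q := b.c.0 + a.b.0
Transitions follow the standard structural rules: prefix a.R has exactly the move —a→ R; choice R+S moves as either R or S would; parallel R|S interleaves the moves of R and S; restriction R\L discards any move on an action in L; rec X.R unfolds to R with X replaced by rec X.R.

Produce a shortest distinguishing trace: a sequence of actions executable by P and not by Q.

P's transition system — 3 states:
  m0 = b.c.0 + a.c.0 :: -a-> m1, -b-> m1
  m1 = c.0 :: -c-> m2
  m2 = 0 :: (no moves)
Q's transition system — 4 states:
  n0 = b.c.0 + a.b.0 :: -a-> n1, -b-> n2
  n1 = b.0 :: -b-> n3
  n2 = c.0 :: -c-> n3
  n3 = 0 :: (no moves)
Trace ⟨ac⟩ through P, begin at {m0}:
  step 1 (a): {m1}
  step 2 (c): {m2}
  — P admits the full trace.
Trace ⟨ac⟩ through Q, begin at {n0}:
  step 1 (a): {n1}
  step 2 (c): ∅ (Q stuck)

ac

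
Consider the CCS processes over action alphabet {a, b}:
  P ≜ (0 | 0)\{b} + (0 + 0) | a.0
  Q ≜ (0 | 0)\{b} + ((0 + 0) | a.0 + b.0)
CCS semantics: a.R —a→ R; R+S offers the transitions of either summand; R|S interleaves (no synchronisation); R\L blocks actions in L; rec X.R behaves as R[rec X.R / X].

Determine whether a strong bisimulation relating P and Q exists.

P ≁ Q

P's transition system — 2 states:
  p0 = (0 | 0)\{b} + (0 + 0) | a.0 | —a→ p1
  p1 = (0 + 0) | 0 | stopped
Q's transition system — 3 states:
  q0 = (0 | 0)\{b} + ((0 + 0) | a.0 + b.0) | —a→ q1, —b→ q2
  q1 = (0 + 0) | 0 | stopped
  q2 = 0 | stopped
Partition-refinement fixed point:
  B0 = {p0}
  B1 = {p1, q1, q2}
  B2 = {q0}
p0 ∈ B0, q0 ∈ B2 → different blocks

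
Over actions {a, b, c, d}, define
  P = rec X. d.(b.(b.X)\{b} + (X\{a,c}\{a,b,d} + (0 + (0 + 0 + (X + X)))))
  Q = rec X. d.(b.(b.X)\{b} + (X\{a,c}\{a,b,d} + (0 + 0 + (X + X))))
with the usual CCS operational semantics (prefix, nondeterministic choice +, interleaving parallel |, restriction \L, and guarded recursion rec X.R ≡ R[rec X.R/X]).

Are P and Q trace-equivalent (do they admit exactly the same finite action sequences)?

Reachable graph of P (3 states):
  u0 = rec X. d.(b.(b.X)\{b} + (X\{a,c}\{a,b,d} + (0 + (0 + 0 + (X + X))))) has moves ··d··> u1
  u1 = b.(b.(rec X. d.(b.(b.X)\{b} + (X\{a,c}\{a,b,d} + (0 + (0 + 0 + (X + X)))))))\{b} + ((rec X. d.(b.(b.X)\{b} + (X\{a,c}\{a,b,d} + (0 + (0 + 0 + (X + X))))))\{a,c}\{a,b,d} + (0 + (0 + 0 + ((rec X. d.(b.(b.X)\{b} + (X\{a,c}\{a,b,d} + (0 + (0 + 0 + (X + X)))))) + (rec X. d.(b.(b.X)\{b} + (X\{a,c}\{a,b,d} + (0 + (0 + 0 + (X + X)))))))))) has moves ··b··> u2, ··d··> u1
  u2 = (b.(rec X. d.(b.(b.X)\{b} + (X\{a,c}\{a,b,d} + (0 + (0 + 0 + (X + X)))))))\{b} has moves (no moves)
Reachable graph of Q (3 states):
  v0 = rec X. d.(b.(b.X)\{b} + (X\{a,c}\{a,b,d} + (0 + 0 + (X + X)))) has moves ··d··> v1
  v1 = b.(b.(rec X. d.(b.(b.X)\{b} + (X\{a,c}\{a,b,d} + (0 + 0 + (X + X))))))\{b} + ((rec X. d.(b.(b.X)\{b} + (X\{a,c}\{a,b,d} + (0 + 0 + (X + X)))))\{a,c}\{a,b,d} + (0 + 0 + ((rec X. d.(b.(b.X)\{b} + (X\{a,c}\{a,b,d} + (0 + 0 + (X + X))))) + (rec X. d.(b.(b.X)\{b} + (X\{a,c}\{a,b,d} + (0 + 0 + (X + X)))))))) has moves ··b··> v2, ··d··> v1
  v2 = (b.(rec X. d.(b.(b.X)\{b} + (X\{a,c}\{a,b,d} + (0 + 0 + (X + X))))))\{b} has moves (no moves)
Bisimilarity quotient blocks:
  B0 = {u0, v0}
  B1 = {u1, v1}
  B2 = {u2, v2}
u0 ∈ B0, v0 ∈ B0 → same block
Bisimilar ⇒ trace-equivalent.

YES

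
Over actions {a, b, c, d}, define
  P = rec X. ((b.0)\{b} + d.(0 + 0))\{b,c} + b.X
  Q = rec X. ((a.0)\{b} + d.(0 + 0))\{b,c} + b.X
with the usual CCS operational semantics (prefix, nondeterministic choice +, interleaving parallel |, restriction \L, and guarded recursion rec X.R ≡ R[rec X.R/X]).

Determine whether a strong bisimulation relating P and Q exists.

LTS(P): 2 reachable states
  m0 = rec X. ((b.0)\{b} + d.(0 + 0))\{b,c} + b.X | ··b··> m0, ··d··> m1
  m1 = (0 + 0)\{b,c} | (no moves)
LTS(Q): 3 reachable states
  n0 = rec X. ((a.0)\{b} + d.(0 + 0))\{b,c} + b.X | ··a··> n1, ··b··> n0, ··d··> n2
  n1 = 0\{b}\{b,c} | (no moves)
  n2 = (0 + 0)\{b,c} | (no moves)
Coarsest stable partition (strong bisimilarity classes):
  B0 = {m0}
  B1 = {m1, n1, n2}
  B2 = {n0}
m0 ∈ B0, n0 ∈ B2 → different blocks

P ≁ Q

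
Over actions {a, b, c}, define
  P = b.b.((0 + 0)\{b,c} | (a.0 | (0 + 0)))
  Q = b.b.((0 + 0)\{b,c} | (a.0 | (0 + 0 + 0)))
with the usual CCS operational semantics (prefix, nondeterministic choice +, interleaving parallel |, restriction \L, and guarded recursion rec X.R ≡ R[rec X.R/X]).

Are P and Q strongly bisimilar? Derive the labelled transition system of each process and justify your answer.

Reachable graph of P (4 states):
  m0 = b.b.((0 + 0)\{b,c} | (a.0 | (0 + 0))) ⊢ —b→ m1
  m1 = b.((0 + 0)\{b,c} | (a.0 | (0 + 0))) ⊢ —b→ m2
  m2 = (0 + 0)\{b,c} | (a.0 | (0 + 0)) ⊢ —a→ m3
  m3 = (0 + 0)\{b,c} | (0 | (0 + 0)) ⊢ stopped
Reachable graph of Q (4 states):
  n0 = b.b.((0 + 0)\{b,c} | (a.0 | (0 + 0 + 0))) ⊢ —b→ n1
  n1 = b.((0 + 0)\{b,c} | (a.0 | (0 + 0 + 0))) ⊢ —b→ n2
  n2 = (0 + 0)\{b,c} | (a.0 | (0 + 0 + 0)) ⊢ —a→ n3
  n3 = (0 + 0)\{b,c} | (0 | (0 + 0 + 0)) ⊢ stopped
Bisimilarity quotient blocks:
  B0 = {m0, n0}
  B1 = {m1, n1}
  B2 = {m2, n2}
  B3 = {m3, n3}
m0 ∈ B0, n0 ∈ B0 → same block

bisimilar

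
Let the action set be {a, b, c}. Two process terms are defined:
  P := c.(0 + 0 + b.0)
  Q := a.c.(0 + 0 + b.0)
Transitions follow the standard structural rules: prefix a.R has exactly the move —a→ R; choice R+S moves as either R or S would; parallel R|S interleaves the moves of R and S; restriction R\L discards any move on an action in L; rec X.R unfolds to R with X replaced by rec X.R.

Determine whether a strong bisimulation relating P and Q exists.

LTS(P): 3 reachable states
  m0 = c.(0 + 0 + b.0) ⊢ =c=> m1
  m1 = 0 + 0 + b.0 ⊢ =b=> m2
  m2 = 0 ⊢ ∅
LTS(Q): 4 reachable states
  n0 = a.c.(0 + 0 + b.0) ⊢ =a=> n1
  n1 = c.(0 + 0 + b.0) ⊢ =c=> n2
  n2 = 0 + 0 + b.0 ⊢ =b=> n3
  n3 = 0 ⊢ ∅
Coarsest stable partition (strong bisimilarity classes):
  B0 = {m0, n1}
  B1 = {m1, n2}
  B2 = {m2, n3}
  B3 = {n0}
m0 ∈ B0, n0 ∈ B3 → different blocks

P ≁ Q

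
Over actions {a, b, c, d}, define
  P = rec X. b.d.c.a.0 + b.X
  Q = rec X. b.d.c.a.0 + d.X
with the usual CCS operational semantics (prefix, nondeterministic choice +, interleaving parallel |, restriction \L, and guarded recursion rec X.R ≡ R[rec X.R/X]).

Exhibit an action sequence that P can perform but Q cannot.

bb

Reachable graph of P (5 states):
  s0 = rec X. b.d.c.a.0 + b.X | -b-> s0, -b-> s1
  s1 = d.c.a.0 | -d-> s2
  s2 = c.a.0 | -c-> s3
  s3 = a.0 | -a-> s4
  s4 = 0 | deadlocked
Reachable graph of Q (5 states):
  t0 = rec X. b.d.c.a.0 + d.X | -b-> t1, -d-> t0
  t1 = d.c.a.0 | -d-> t2
  t2 = c.a.0 | -c-> t3
  t3 = a.0 | -a-> t4
  t4 = 0 | deadlocked
Trace ⟨bb⟩ through P, begin at {s0}:
  after b @ step 1: {s0, s1}
  after b @ step 2: {s0, s1}
  ✓ P
Trace ⟨bb⟩ through Q, begin at {t0}:
  after b @ step 1: {t1}
  after b @ step 2: ∅  — Q cannot continue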